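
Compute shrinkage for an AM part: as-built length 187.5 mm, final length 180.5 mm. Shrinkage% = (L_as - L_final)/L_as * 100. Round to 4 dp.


Shrinkage = ((187.5-180.5)/187.5)*100 = 3.7333 %


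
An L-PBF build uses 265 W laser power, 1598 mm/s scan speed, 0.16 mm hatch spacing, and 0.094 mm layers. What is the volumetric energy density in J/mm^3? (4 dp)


E = 265 / (1598*0.16*0.094) = 11.0261 J/mm^3


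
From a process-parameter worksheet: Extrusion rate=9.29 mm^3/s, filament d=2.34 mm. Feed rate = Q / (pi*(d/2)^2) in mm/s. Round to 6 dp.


A = pi*(2.34/2)^2 = 4.300526
v = 9.29 / 4.300526 = 2.160201 mm/s


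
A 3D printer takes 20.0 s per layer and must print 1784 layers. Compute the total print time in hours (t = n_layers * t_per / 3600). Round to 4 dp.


t = 1784 * 20.0 / 3600 = 9.9111 hrs


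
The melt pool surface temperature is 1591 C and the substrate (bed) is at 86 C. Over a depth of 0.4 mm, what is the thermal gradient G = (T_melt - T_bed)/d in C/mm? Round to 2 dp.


G = (1591-86)/0.4 = 3762.5 C/mm


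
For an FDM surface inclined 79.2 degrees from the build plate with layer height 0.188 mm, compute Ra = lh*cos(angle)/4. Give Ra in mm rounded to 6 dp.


Ra = 0.188 * cos(79.2) / 4 = 0.008807 mm


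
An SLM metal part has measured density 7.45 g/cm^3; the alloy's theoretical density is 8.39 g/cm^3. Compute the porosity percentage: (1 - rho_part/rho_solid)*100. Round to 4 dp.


Porosity = (1-7.45/8.39)*100 = 11.2038 %


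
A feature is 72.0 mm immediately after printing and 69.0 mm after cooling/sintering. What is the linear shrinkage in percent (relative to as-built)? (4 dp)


Shrinkage = ((72.0-69.0)/72.0)*100 = 4.1667 %


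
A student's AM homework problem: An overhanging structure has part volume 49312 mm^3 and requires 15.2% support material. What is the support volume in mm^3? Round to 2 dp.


V_support = 49312 * 0.152 = 7495.42 mm^3


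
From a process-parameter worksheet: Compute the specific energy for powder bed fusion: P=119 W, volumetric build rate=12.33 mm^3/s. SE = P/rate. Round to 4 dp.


SE = 119 / 12.33 = 9.6513 J/mm^3


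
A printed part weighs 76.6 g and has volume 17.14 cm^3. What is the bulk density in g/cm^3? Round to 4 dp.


rho = 76.6 / 17.14 = 4.4691 g/cm^3


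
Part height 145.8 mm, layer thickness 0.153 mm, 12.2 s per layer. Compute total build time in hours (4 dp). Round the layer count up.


Layers = ceil(145.8/0.153) = 953
t = 953 * 12.2 / 3600 = 3.2296 hrs


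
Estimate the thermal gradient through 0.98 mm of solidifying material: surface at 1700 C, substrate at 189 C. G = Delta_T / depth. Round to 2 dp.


G = (1700-189)/0.98 = 1541.84 C/mm


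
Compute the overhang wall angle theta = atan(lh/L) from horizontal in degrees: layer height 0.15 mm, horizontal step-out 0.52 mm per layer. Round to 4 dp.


angle = atan(0.15/0.52) = 16.0908 degrees


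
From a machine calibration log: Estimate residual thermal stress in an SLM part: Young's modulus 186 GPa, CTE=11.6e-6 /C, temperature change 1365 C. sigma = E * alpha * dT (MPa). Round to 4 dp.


sigma = 186*1000 * 11.6e-6 * 1365 = 2945.124 MPa


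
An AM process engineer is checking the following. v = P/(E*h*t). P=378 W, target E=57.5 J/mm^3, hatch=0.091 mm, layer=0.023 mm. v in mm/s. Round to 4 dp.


v = 378 / (57.5*0.091*0.023) = 3140.9045 mm/s


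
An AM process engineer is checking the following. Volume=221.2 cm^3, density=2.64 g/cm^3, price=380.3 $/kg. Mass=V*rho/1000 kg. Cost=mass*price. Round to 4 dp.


Mass = 221.2*2.64/1000 = 0.583968 kg
Cost = 0.583968 * 380.3 = 222.083 $


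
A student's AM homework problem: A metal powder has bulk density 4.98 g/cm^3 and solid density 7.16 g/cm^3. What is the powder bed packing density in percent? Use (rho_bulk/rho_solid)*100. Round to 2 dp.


Packing = (4.98/7.16)*100 = 69.55 %


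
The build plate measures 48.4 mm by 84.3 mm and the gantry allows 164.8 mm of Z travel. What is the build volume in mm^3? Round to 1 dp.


V = 48.4 * 84.3 * 164.8 = 672403.8 mm^3


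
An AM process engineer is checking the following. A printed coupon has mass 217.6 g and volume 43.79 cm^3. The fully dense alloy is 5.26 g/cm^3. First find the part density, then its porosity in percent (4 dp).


rho_part = 217.6 / 43.79 = 4.96917104 g/cm^3
Porosity = (1 - 4.96917104/5.26)*100 = 5.5291 %


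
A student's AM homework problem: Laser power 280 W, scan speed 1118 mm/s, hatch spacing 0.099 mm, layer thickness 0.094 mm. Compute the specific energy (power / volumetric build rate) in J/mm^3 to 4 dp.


Build rate = 1118 * 0.099 * 0.094 = 10.404108 mm^3/s
SE = 280 / 10.404108 = 26.9124 J/mm^3


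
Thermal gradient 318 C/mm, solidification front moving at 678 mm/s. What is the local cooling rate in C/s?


CR = 318 * 678 = 215604 C/s


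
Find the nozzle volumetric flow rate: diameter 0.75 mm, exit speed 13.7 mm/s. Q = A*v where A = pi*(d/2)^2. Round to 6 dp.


A = pi*(0.75/2)^2 = 0.44178647 mm^2
Q = 0.44178647 * 13.7 = 6.052475 mm^3/s


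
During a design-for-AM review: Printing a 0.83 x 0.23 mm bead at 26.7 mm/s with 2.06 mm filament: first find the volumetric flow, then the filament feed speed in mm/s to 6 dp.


Q = 0.83 * 0.23 * 26.7 = 5.09703 mm^3/s
A_fil = pi*(2.06/2)^2 = 3.33291565 mm^2
v_feed = 5.09703 / 3.33291565 = 1.529301 mm/s


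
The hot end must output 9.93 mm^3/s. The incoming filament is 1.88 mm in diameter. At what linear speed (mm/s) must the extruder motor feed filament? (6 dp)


A = pi*(1.88/2)^2 = 2.775911
v = 9.93 / 2.775911 = 3.577204 mm/s


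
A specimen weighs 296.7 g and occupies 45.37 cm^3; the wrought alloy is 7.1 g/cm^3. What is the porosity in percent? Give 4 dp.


rho_part = 296.7 / 45.37 = 6.53956359 g/cm^3
Porosity = (1 - 6.53956359/7.1)*100 = 7.8935 %


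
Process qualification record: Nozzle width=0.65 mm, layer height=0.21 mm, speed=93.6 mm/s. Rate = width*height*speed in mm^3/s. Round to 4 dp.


Rate = 0.65 * 0.21 * 93.6 = 12.7764 mm^3/s


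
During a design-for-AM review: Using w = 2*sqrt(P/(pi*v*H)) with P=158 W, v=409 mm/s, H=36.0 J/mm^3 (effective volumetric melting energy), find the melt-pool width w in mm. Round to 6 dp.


w = 2*sqrt(158/(pi*409*36.0)) = 0.116888 mm


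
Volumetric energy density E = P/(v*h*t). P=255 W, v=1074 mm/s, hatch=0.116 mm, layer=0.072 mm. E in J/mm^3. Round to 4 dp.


E = 255 / (1074*0.116*0.072) = 28.4279 J/mm^3


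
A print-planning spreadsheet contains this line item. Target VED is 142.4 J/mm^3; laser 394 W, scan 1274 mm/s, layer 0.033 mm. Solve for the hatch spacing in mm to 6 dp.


h = 394 / (142.4*1274*0.033) = 0.065812 mm


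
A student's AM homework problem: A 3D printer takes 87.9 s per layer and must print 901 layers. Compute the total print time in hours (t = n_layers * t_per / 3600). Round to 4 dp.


t = 901 * 87.9 / 3600 = 21.9994 hrs


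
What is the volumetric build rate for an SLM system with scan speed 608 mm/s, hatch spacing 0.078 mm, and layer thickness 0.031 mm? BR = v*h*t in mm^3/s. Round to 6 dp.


Rate = 608 * 0.078 * 0.031 = 1.470144 mm^3/s


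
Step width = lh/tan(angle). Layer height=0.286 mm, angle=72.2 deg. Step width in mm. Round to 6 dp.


step = 0.286 / tan(72.2) = 0.091825 mm


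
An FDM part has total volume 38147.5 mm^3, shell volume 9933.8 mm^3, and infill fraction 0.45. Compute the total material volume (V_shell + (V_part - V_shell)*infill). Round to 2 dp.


V_infill = (38147.5 - 9933.8) * 0.45 = 12696.17
V_total = 9933.8 + 12696.17 = 22629.97 mm^3


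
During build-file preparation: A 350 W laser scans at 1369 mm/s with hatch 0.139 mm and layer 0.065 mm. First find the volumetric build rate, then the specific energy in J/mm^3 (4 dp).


Build rate = 1369 * 0.139 * 0.065 = 12.368915 mm^3/s
SE = 350 / 12.368915 = 28.2967 J/mm^3


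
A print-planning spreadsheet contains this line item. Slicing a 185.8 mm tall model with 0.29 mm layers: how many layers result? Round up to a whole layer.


Layers = ceil(185.8/0.29) = 641


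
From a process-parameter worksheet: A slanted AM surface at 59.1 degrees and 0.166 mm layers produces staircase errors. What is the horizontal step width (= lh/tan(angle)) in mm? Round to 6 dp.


step = 0.166 / tan(59.1) = 0.099349 mm


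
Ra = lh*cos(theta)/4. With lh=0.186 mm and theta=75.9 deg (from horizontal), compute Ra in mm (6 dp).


Ra = 0.186 * cos(75.9) / 4 = 0.011328 mm


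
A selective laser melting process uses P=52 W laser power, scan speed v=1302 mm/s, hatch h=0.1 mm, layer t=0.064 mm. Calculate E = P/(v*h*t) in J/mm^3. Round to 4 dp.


E = 52 / (1302*0.1*0.064) = 6.2404 J/mm^3


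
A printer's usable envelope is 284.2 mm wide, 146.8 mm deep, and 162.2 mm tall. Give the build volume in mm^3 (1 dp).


V = 284.2 * 146.8 * 162.2 = 6767074.8 mm^3


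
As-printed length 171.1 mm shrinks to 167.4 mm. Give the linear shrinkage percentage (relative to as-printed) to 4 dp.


Shrinkage = ((171.1-167.4)/171.1)*100 = 2.1625 %


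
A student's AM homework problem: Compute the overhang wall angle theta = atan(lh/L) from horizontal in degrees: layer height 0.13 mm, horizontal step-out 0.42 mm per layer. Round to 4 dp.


angle = atan(0.13/0.42) = 17.1985 degrees


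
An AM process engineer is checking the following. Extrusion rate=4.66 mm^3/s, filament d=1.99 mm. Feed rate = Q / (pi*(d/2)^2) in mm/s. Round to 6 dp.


A = pi*(1.99/2)^2 = 3.110255
v = 4.66 / 3.110255 = 1.498269 mm/s


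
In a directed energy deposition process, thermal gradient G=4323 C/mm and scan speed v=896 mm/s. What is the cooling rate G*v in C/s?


CR = 4323 * 896 = 3873408 C/s


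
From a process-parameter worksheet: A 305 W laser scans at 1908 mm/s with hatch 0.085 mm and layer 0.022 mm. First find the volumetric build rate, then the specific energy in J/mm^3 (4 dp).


Build rate = 1908 * 0.085 * 0.022 = 3.56796 mm^3/s
SE = 305 / 3.56796 = 85.483 J/mm^3


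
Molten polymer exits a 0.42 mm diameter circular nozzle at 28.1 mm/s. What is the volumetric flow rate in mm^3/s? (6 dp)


A = pi*(0.42/2)^2 = 0.13854424 mm^2
Q = 0.13854424 * 28.1 = 3.893093 mm^3/s


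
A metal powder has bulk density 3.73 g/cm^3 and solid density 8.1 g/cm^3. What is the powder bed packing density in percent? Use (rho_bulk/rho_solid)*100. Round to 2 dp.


Packing = (3.73/8.1)*100 = 46.05 %


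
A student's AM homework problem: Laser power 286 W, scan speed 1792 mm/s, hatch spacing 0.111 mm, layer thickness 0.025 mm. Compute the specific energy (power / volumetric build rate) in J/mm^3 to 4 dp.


Build rate = 1792 * 0.111 * 0.025 = 4.9728 mm^3/s
SE = 286 / 4.9728 = 57.5129 J/mm^3


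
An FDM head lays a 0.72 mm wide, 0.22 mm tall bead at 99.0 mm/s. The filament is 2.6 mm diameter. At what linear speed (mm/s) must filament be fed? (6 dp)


Q = 0.72 * 0.22 * 99.0 = 15.6816 mm^3/s
A_fil = pi*(2.6/2)^2 = 5.30929158 mm^2
v_feed = 15.6816 / 5.30929158 = 2.953614 mm/s


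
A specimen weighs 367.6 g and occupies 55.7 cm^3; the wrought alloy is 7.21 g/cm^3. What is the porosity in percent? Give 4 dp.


rho_part = 367.6 / 55.7 = 6.59964093 g/cm^3
Porosity = (1 - 6.59964093/7.21)*100 = 8.4655 %


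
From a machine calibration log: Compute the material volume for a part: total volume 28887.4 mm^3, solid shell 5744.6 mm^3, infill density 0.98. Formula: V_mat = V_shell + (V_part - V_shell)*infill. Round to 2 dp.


V_infill = (28887.4 - 5744.6) * 0.98 = 22679.94
V_total = 5744.6 + 22679.94 = 28424.54 mm^3


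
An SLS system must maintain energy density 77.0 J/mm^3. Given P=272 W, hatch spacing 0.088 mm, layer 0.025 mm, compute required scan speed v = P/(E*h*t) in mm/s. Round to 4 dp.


v = 272 / (77.0*0.088*0.025) = 1605.6671 mm/s


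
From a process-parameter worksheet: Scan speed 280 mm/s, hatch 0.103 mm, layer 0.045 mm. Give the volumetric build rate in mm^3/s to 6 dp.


Rate = 280 * 0.103 * 0.045 = 1.2978 mm^3/s


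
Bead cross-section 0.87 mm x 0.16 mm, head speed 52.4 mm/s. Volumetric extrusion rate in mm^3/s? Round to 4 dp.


Rate = 0.87 * 0.16 * 52.4 = 7.2941 mm^3/s


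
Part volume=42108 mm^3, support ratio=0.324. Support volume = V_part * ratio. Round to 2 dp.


V_support = 42108 * 0.324 = 13642.99 mm^3


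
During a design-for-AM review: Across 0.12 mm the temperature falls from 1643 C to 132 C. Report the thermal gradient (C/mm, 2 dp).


G = (1643-132)/0.12 = 12591.67 C/mm


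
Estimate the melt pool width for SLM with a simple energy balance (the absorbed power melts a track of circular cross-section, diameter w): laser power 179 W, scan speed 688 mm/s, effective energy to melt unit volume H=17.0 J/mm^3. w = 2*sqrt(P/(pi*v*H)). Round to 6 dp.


w = 2*sqrt(179/(pi*688*17.0)) = 0.139593 mm


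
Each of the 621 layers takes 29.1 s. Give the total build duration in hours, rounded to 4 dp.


t = 621 * 29.1 / 3600 = 5.0198 hrs


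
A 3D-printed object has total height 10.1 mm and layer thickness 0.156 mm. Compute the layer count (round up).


Layers = ceil(10.1/0.156) = 65


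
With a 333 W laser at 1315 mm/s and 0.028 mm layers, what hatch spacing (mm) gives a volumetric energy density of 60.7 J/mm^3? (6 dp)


h = 333 / (60.7*1315*0.028) = 0.148995 mm


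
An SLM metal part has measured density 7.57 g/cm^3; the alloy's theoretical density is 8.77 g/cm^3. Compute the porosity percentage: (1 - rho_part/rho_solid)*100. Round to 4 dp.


Porosity = (1-7.57/8.77)*100 = 13.683 %


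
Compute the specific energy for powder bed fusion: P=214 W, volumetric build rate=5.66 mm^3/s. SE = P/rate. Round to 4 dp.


SE = 214 / 5.66 = 37.8092 J/mm^3


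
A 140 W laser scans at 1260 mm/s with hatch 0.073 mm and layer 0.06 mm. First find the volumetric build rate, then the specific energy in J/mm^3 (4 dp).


Build rate = 1260 * 0.073 * 0.06 = 5.5188 mm^3/s
SE = 140 / 5.5188 = 25.3678 J/mm^3


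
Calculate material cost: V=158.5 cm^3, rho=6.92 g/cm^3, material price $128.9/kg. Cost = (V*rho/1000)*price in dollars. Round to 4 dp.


Mass = 158.5*6.92/1000 = 1.09682 kg
Cost = 1.09682 * 128.9 = 141.3801 $


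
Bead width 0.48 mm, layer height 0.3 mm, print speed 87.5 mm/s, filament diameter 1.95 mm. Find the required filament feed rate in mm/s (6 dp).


Q = 0.48 * 0.3 * 87.5 = 12.6 mm^3/s
A_fil = pi*(1.95/2)^2 = 2.98647652 mm^2
v_feed = 12.6 / 2.98647652 = 4.219019 mm/s


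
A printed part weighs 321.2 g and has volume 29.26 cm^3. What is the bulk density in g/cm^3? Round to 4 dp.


rho = 321.2 / 29.26 = 10.9774 g/cm^3


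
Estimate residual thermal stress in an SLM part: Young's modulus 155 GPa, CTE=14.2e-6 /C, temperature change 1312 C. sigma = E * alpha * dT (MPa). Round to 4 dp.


sigma = 155*1000 * 14.2e-6 * 1312 = 2887.712 MPa


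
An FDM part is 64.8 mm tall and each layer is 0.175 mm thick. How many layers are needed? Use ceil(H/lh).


Layers = ceil(64.8/0.175) = 371


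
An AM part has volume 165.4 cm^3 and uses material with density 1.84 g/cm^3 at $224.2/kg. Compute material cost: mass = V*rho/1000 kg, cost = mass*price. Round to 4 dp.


Mass = 165.4*1.84/1000 = 0.304336 kg
Cost = 0.304336 * 224.2 = 68.2321 $


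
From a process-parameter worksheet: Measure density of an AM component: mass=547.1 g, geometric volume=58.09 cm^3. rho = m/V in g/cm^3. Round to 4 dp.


rho = 547.1 / 58.09 = 9.4181 g/cm^3


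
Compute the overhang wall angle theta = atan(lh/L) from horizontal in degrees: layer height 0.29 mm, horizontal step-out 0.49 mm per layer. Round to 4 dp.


angle = atan(0.29/0.49) = 30.6186 degrees


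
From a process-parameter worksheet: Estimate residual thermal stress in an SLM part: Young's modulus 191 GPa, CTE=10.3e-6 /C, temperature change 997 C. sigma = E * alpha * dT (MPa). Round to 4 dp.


sigma = 191*1000 * 10.3e-6 * 997 = 1961.3981 MPa


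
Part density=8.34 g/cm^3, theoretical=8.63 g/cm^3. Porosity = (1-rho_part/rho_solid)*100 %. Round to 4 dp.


Porosity = (1-8.34/8.63)*100 = 3.3604 %


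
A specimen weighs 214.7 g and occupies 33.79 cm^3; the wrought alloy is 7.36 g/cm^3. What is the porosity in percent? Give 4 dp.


rho_part = 214.7 / 33.79 = 6.35395087 g/cm^3
Porosity = (1 - 6.35395087/7.36)*100 = 13.6691 %


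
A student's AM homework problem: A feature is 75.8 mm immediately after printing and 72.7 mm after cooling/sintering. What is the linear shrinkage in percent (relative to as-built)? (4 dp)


Shrinkage = ((75.8-72.7)/75.8)*100 = 4.0897 %


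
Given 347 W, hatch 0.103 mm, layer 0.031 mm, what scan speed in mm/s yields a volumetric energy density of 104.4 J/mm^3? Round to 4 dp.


v = 347 / (104.4*0.103*0.031) = 1040.9505 mm/s


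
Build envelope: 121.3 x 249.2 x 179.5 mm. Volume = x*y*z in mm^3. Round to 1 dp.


V = 121.3 * 249.2 * 179.5 = 5425918.8 mm^3


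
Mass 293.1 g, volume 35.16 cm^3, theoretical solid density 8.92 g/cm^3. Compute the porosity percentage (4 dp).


rho_part = 293.1 / 35.16 = 8.33617747 g/cm^3
Porosity = (1 - 8.33617747/8.92)*100 = 6.5451 %


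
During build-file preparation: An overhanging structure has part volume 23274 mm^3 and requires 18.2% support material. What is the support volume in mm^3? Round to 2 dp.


V_support = 23274 * 0.182 = 4235.87 mm^3


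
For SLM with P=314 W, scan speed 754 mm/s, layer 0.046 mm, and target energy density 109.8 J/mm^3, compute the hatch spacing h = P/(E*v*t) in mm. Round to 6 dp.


h = 314 / (109.8*754*0.046) = 0.082451 mm


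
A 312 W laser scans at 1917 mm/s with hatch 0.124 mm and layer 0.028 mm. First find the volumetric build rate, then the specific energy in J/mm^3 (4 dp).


Build rate = 1917 * 0.124 * 0.028 = 6.655824 mm^3/s
SE = 312 / 6.655824 = 46.8762 J/mm^3


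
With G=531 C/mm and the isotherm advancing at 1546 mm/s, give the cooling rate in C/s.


CR = 531 * 1546 = 820926 C/s


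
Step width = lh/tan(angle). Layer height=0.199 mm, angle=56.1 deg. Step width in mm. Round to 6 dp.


step = 0.199 / tan(56.1) = 0.133722 mm


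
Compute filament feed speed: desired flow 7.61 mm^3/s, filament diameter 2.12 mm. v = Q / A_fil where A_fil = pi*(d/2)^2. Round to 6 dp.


A = pi*(2.12/2)^2 = 3.529894
v = 7.61 / 3.529894 = 2.155872 mm/s


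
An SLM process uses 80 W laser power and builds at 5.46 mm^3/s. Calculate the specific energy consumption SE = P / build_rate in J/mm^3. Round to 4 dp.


SE = 80 / 5.46 = 14.652 J/mm^3


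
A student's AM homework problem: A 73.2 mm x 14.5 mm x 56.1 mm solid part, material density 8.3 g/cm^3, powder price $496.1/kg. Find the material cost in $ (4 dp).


V = 73.2 * 14.5 * 56.1 = 59544.54 mm^3 = 59.54454 cm^3
Mass = 59.54454 * 8.3 / 1000 = 0.49421968 kg
Cost = 0.49421968 * 496.1 = 245.1824 $


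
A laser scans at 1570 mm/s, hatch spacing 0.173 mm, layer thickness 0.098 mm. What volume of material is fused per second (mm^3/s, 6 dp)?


Rate = 1570 * 0.173 * 0.098 = 26.61778 mm^3/s


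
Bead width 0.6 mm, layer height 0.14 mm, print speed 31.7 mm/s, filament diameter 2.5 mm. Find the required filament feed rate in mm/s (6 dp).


Q = 0.6 * 0.14 * 31.7 = 2.6628 mm^3/s
A_fil = pi*(2.5/2)^2 = 4.90873852 mm^2
v_feed = 2.6628 / 4.90873852 = 0.542461 mm/s


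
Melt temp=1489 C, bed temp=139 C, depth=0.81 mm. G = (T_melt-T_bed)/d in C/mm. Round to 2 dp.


G = (1489-139)/0.81 = 1666.67 C/mm


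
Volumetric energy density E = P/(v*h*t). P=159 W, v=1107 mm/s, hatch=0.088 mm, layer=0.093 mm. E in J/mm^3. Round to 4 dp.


E = 159 / (1107*0.088*0.093) = 17.5503 J/mm^3


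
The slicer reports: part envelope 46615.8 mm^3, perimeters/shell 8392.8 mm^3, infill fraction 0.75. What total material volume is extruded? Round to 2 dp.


V_infill = (46615.8 - 8392.8) * 0.75 = 28667.25
V_total = 8392.8 + 28667.25 = 37060.05 mm^3


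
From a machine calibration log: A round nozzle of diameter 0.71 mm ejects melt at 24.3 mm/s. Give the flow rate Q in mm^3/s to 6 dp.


A = pi*(0.71/2)^2 = 0.39591921 mm^2
Q = 0.39591921 * 24.3 = 9.620837 mm^3/s


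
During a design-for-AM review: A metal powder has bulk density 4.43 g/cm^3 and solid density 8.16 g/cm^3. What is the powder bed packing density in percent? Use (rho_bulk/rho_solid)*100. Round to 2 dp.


Packing = (4.43/8.16)*100 = 54.29 %


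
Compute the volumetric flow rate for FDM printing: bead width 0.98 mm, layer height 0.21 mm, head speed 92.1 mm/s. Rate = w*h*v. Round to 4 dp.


Rate = 0.98 * 0.21 * 92.1 = 18.9542 mm^3/s


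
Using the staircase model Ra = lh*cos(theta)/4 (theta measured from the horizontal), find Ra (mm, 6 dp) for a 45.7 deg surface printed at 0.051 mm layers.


Ra = 0.051 * cos(45.7) / 4 = 0.008905 mm


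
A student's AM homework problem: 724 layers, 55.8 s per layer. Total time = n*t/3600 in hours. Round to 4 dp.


t = 724 * 55.8 / 3600 = 11.222 hrs


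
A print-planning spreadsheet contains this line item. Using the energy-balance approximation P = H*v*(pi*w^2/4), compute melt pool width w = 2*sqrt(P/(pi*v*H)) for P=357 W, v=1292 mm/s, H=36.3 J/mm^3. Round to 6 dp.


w = 2*sqrt(357/(pi*1292*36.3)) = 0.098447 mm


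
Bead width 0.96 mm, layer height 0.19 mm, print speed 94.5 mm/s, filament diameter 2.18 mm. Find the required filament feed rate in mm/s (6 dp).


Q = 0.96 * 0.19 * 94.5 = 17.2368 mm^3/s
A_fil = pi*(2.18/2)^2 = 3.73252623 mm^2
v_feed = 17.2368 / 3.73252623 = 4.617998 mm/s


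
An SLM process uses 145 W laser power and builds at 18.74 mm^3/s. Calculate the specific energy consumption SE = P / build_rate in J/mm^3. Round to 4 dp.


SE = 145 / 18.74 = 7.7375 J/mm^3


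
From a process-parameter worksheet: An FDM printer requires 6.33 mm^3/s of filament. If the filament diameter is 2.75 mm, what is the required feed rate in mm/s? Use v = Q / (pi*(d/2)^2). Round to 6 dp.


A = pi*(2.75/2)^2 = 5.939574
v = 6.33 / 5.939574 = 1.065733 mm/s


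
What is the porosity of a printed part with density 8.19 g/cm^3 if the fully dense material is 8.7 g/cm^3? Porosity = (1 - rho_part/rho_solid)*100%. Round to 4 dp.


Porosity = (1-8.19/8.7)*100 = 5.8621 %


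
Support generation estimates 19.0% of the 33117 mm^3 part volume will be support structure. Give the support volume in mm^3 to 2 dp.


V_support = 33117 * 0.19 = 6292.23 mm^3


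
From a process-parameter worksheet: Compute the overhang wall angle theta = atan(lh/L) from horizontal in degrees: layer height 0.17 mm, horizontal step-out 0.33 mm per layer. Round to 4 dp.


angle = atan(0.17/0.33) = 27.2553 degrees


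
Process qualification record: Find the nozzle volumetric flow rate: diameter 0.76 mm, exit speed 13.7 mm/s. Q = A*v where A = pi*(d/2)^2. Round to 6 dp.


A = pi*(0.76/2)^2 = 0.45364598 mm^2
Q = 0.45364598 * 13.7 = 6.21495 mm^3/s


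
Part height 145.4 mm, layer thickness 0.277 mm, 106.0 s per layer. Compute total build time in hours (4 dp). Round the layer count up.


Layers = ceil(145.4/0.277) = 525
t = 525 * 106.0 / 3600 = 15.4583 hrs


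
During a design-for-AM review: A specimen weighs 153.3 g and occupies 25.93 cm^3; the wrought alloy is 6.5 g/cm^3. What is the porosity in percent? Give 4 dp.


rho_part = 153.3 / 25.93 = 5.91207096 g/cm^3
Porosity = (1 - 5.91207096/6.5)*100 = 9.0451 %


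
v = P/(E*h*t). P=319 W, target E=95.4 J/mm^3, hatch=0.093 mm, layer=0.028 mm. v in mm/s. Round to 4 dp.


v = 319 / (95.4*0.093*0.028) = 1284.1073 mm/s


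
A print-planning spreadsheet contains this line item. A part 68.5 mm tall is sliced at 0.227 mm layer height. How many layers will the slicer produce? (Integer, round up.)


Layers = ceil(68.5/0.227) = 302


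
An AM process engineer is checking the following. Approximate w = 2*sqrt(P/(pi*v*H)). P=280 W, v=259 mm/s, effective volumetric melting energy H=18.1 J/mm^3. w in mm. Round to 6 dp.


w = 2*sqrt(280/(pi*259*18.1)) = 0.275769 mm


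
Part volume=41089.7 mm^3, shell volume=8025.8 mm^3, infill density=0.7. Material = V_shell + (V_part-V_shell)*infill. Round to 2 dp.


V_infill = (41089.7 - 8025.8) * 0.7 = 23144.73
V_total = 8025.8 + 23144.73 = 31170.53 mm^3


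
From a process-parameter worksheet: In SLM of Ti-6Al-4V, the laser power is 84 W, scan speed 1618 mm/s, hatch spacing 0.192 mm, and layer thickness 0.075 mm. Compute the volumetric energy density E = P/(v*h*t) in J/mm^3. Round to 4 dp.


E = 84 / (1618*0.192*0.075) = 3.6053 J/mm^3


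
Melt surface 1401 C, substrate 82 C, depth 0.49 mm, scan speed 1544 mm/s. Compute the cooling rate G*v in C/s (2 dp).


G = (1401-82)/0.49 = 2691.83673469 C/mm
CR = 2691.83673469 * 1544 = 4156195.92 C/s


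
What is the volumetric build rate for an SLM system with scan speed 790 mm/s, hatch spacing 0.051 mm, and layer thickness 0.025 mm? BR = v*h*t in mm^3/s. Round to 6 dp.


Rate = 790 * 0.051 * 0.025 = 1.00725 mm^3/s


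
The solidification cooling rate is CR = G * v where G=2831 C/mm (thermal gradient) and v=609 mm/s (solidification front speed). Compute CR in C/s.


CR = 2831 * 609 = 1724079 C/s


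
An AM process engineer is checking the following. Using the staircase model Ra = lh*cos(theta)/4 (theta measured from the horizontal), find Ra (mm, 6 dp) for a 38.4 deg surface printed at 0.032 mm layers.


Ra = 0.032 * cos(38.4) / 4 = 0.00627 mm


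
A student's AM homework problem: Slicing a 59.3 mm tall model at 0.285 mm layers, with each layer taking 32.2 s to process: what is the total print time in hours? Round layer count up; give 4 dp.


Layers = ceil(59.3/0.285) = 209
t = 209 * 32.2 / 3600 = 1.8694 hrs


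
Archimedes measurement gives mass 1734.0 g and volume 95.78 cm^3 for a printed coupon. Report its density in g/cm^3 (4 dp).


rho = 1734.0 / 95.78 = 18.104 g/cm^3


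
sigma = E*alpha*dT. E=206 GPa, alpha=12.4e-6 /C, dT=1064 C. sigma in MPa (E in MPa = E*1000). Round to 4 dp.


sigma = 206*1000 * 12.4e-6 * 1064 = 2717.8816 MPa


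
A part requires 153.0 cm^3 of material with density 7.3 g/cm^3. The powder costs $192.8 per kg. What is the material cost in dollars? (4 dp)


Mass = 153.0*7.3/1000 = 1.1169 kg
Cost = 1.1169 * 192.8 = 215.3383 $


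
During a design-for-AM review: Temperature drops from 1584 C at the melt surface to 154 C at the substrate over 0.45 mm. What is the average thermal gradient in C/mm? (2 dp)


G = (1584-154)/0.45 = 3177.78 C/mm


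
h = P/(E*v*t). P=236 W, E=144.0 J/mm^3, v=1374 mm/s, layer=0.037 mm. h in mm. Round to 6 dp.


h = 236 / (144.0*1374*0.037) = 0.032237 mm


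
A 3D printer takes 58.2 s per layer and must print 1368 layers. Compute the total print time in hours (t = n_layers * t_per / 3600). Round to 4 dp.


t = 1368 * 58.2 / 3600 = 22.116 hrs


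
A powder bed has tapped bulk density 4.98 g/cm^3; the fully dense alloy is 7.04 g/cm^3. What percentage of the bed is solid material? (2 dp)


Packing = (4.98/7.04)*100 = 70.74 %


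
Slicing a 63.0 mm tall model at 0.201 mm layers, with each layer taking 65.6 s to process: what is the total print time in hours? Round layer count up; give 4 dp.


Layers = ceil(63.0/0.201) = 314
t = 314 * 65.6 / 3600 = 5.7218 hrs


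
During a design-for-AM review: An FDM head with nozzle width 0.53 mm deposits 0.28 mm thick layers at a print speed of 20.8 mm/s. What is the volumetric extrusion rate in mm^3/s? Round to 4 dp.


Rate = 0.53 * 0.28 * 20.8 = 3.0867 mm^3/s


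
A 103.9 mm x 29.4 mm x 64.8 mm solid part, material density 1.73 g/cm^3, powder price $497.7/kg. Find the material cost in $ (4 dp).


V = 103.9 * 29.4 * 64.8 = 197941.968 mm^3 = 197.941968 cm^3
Mass = 197.941968 * 1.73 / 1000 = 0.3424396 kg
Cost = 0.3424396 * 497.7 = 170.4322 $


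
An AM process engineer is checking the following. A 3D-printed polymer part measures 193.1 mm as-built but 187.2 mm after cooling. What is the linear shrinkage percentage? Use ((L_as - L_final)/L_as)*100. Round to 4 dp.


Shrinkage = ((193.1-187.2)/193.1)*100 = 3.0554 %


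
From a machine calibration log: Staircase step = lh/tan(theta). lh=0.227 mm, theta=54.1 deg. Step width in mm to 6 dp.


step = 0.227 / tan(54.1) = 0.164321 mm


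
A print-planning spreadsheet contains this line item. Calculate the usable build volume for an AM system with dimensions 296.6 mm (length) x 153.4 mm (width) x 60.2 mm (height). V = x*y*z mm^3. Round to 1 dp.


V = 296.6 * 153.4 * 60.2 = 2739006.1 mm^3


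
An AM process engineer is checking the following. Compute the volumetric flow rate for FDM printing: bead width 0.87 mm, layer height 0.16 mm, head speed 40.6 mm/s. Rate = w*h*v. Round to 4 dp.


Rate = 0.87 * 0.16 * 40.6 = 5.6515 mm^3/s


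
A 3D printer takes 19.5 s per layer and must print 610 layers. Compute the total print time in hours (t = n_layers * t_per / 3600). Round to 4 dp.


t = 610 * 19.5 / 3600 = 3.3042 hrs


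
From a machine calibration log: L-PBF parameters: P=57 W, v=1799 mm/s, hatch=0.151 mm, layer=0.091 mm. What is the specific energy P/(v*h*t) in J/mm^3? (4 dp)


Build rate = 1799 * 0.151 * 0.091 = 24.720059 mm^3/s
SE = 57 / 24.720059 = 2.3058 J/mm^3


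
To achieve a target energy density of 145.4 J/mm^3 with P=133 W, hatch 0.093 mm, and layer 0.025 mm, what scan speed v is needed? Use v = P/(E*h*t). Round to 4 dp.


v = 133 / (145.4*0.093*0.025) = 393.4271 mm/s


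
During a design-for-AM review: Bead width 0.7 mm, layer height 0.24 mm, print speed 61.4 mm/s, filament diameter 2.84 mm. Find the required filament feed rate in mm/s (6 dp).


Q = 0.7 * 0.24 * 61.4 = 10.3152 mm^3/s
A_fil = pi*(2.84/2)^2 = 6.33470743 mm^2
v_feed = 10.3152 / 6.33470743 = 1.628362 mm/s


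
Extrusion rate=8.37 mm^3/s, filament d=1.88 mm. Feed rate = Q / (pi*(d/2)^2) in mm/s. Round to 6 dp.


A = pi*(1.88/2)^2 = 2.775911
v = 8.37 / 2.775911 = 3.015226 mm/s


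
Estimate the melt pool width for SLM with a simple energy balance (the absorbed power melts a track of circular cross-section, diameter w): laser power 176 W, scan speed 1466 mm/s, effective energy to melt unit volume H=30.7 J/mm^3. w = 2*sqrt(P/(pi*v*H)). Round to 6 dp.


w = 2*sqrt(176/(pi*1466*30.7)) = 0.070563 mm


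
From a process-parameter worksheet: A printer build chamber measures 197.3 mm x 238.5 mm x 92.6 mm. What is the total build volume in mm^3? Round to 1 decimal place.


V = 197.3 * 238.5 * 92.6 = 4357390.2 mm^3


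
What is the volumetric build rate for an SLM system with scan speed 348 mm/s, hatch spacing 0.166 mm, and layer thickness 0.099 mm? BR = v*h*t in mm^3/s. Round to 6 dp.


Rate = 348 * 0.166 * 0.099 = 5.719032 mm^3/s


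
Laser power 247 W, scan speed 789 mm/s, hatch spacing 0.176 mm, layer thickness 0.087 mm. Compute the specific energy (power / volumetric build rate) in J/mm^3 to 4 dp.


Build rate = 789 * 0.176 * 0.087 = 12.081168 mm^3/s
SE = 247 / 12.081168 = 20.445 J/mm^3


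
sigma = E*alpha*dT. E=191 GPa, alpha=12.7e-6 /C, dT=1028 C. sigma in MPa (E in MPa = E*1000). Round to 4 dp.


sigma = 191*1000 * 12.7e-6 * 1028 = 2493.6196 MPa


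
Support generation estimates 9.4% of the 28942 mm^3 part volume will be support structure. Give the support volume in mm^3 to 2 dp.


V_support = 28942 * 0.094 = 2720.55 mm^3


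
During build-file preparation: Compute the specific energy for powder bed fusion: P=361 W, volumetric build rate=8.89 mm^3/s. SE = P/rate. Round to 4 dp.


SE = 361 / 8.89 = 40.6074 J/mm^3


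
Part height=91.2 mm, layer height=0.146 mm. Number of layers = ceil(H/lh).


Layers = ceil(91.2/0.146) = 625


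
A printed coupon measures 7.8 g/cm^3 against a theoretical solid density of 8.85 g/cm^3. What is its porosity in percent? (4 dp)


Porosity = (1-7.8/8.85)*100 = 11.8644 %


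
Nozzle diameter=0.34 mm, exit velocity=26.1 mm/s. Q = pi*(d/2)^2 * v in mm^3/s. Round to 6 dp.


A = pi*(0.34/2)^2 = 0.09079203 mm^2
Q = 0.09079203 * 26.1 = 2.369672 mm^3/s


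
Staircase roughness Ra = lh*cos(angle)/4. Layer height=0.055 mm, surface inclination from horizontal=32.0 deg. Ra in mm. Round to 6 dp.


Ra = 0.055 * cos(32.0) / 4 = 0.011661 mm


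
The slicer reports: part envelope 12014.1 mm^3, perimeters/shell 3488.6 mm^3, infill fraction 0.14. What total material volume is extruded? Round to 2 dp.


V_infill = (12014.1 - 3488.6) * 0.14 = 1193.57
V_total = 3488.6 + 1193.57 = 4682.17 mm^3


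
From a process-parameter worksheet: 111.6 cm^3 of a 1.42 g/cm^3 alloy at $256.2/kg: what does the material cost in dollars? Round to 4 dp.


Mass = 111.6*1.42/1000 = 0.158472 kg
Cost = 0.158472 * 256.2 = 40.6005 $


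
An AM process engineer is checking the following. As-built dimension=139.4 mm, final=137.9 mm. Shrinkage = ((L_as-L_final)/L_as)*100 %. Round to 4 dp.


Shrinkage = ((139.4-137.9)/139.4)*100 = 1.076 %


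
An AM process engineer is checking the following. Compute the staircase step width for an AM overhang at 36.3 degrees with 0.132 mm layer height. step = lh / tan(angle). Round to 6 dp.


step = 0.132 / tan(36.3) = 0.179696 mm


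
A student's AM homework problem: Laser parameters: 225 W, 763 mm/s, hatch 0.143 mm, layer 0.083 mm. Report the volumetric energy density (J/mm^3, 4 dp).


E = 225 / (763*0.143*0.083) = 24.8453 J/mm^3


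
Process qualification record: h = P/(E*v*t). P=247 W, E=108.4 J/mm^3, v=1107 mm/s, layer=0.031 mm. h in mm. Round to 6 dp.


h = 247 / (108.4*1107*0.031) = 0.066399 mm


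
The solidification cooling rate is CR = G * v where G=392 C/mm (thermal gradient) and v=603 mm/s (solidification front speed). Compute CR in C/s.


CR = 392 * 603 = 236376 C/s


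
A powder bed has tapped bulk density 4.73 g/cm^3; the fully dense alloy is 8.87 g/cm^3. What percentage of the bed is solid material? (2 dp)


Packing = (4.73/8.87)*100 = 53.33 %


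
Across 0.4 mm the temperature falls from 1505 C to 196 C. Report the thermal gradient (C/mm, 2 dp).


G = (1505-196)/0.4 = 3272.5 C/mm


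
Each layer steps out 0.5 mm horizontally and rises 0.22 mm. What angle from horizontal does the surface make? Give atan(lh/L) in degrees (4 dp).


angle = atan(0.22/0.5) = 23.7495 degrees


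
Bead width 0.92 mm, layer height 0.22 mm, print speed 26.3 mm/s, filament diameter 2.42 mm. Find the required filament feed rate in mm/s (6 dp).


Q = 0.92 * 0.22 * 26.3 = 5.32312 mm^3/s
A_fil = pi*(2.42/2)^2 = 4.5996058 mm^2
v_feed = 5.32312 / 4.5996058 = 1.157299 mm/s


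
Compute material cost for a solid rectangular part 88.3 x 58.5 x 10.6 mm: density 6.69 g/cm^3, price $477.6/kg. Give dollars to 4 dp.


V = 88.3 * 58.5 * 10.6 = 54754.83 mm^3 = 54.75483 cm^3
Mass = 54.75483 * 6.69 / 1000 = 0.36630981 kg
Cost = 0.36630981 * 477.6 = 174.9496 $


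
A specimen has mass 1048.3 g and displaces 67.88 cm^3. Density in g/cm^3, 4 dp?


rho = 1048.3 / 67.88 = 15.4434 g/cm^3


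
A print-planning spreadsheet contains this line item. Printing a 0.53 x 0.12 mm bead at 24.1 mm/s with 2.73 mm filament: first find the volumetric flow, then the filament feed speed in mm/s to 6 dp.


Q = 0.53 * 0.12 * 24.1 = 1.53276 mm^3/s
A_fil = pi*(2.73/2)^2 = 5.85349397 mm^2
v_feed = 1.53276 / 5.85349397 = 0.261854 mm/s


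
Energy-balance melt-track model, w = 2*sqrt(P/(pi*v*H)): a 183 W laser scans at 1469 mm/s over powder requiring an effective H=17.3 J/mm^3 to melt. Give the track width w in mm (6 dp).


w = 2*sqrt(183/(pi*1469*17.3)) = 0.095752 mm


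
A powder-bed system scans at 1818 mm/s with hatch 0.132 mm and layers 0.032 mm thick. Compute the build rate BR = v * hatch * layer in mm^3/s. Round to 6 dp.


Rate = 1818 * 0.132 * 0.032 = 7.679232 mm^3/s


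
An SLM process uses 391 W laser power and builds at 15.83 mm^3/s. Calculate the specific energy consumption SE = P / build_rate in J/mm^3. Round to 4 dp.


SE = 391 / 15.83 = 24.6999 J/mm^3


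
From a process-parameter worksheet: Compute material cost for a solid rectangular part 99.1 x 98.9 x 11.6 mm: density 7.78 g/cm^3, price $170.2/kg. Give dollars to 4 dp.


V = 99.1 * 98.9 * 11.6 = 113691.484 mm^3 = 113.691484 cm^3
Mass = 113.691484 * 7.78 / 1000 = 0.88451975 kg
Cost = 0.88451975 * 170.2 = 150.5453 $


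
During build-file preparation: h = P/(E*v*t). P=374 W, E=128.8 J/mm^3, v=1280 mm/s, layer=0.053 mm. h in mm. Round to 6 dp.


h = 374 / (128.8*1280*0.053) = 0.042803 mm


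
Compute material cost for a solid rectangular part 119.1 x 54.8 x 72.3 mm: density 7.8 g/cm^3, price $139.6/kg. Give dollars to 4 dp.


V = 119.1 * 54.8 * 72.3 = 471878.964 mm^3 = 471.878964 cm^3
Mass = 471.878964 * 7.8 / 1000 = 3.68065592 kg
Cost = 3.68065592 * 139.6 = 513.8196 $


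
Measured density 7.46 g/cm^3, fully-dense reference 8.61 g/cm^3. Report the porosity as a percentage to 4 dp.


Porosity = (1-7.46/8.61)*100 = 13.3566 %


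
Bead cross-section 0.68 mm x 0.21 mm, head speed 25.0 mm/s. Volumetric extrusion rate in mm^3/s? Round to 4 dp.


Rate = 0.68 * 0.21 * 25.0 = 3.57 mm^3/s


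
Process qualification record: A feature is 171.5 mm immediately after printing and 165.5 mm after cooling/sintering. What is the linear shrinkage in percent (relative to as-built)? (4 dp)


Shrinkage = ((171.5-165.5)/171.5)*100 = 3.4985 %


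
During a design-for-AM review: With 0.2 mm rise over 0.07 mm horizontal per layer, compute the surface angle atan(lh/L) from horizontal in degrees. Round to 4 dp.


angle = atan(0.2/0.07) = 70.71 degrees


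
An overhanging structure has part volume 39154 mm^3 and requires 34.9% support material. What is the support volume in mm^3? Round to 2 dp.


V_support = 39154 * 0.349 = 13664.75 mm^3


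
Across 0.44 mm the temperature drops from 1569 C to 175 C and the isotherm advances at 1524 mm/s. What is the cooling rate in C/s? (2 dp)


G = (1569-175)/0.44 = 3168.18181818 C/mm
CR = 3168.18181818 * 1524 = 4828309.09 C/s


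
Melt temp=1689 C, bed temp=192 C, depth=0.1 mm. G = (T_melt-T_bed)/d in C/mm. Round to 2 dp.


G = (1689-192)/0.1 = 14970.0 C/mm


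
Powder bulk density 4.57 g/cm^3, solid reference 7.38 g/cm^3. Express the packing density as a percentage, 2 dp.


Packing = (4.57/7.38)*100 = 61.92 %


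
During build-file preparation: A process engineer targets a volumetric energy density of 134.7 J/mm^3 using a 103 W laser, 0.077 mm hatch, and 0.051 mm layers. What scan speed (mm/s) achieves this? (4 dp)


v = 103 / (134.7*0.077*0.051) = 194.7192 mm/s


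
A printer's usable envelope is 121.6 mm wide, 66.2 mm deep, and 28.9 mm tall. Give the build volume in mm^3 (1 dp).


V = 121.6 * 66.2 * 28.9 = 232642.7 mm^3


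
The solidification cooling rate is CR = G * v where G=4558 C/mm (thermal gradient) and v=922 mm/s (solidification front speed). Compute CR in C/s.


CR = 4558 * 922 = 4202476 C/s


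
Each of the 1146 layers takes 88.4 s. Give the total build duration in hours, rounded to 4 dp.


t = 1146 * 88.4 / 3600 = 28.1407 hrs


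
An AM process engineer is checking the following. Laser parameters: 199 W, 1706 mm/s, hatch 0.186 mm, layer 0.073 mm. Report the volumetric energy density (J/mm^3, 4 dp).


E = 199 / (1706*0.186*0.073) = 8.5909 J/mm^3


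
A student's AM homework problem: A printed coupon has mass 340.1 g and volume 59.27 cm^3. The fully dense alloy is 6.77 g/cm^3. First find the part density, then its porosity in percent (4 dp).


rho_part = 340.1 / 59.27 = 5.73814746 g/cm^3
Porosity = (1 - 5.73814746/6.77)*100 = 15.2415 %


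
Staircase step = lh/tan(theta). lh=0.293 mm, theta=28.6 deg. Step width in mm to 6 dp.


step = 0.293 / tan(28.6) = 0.5374 mm


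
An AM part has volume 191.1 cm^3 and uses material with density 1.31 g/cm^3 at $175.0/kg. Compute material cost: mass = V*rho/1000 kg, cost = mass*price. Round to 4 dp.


Mass = 191.1*1.31/1000 = 0.250341 kg
Cost = 0.250341 * 175.0 = 43.8097 $
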